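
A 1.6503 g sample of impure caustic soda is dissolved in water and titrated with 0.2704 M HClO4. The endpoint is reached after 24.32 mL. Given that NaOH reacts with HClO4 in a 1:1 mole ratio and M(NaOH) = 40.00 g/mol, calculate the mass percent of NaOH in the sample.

n(HClO4) = 0.2704 x 0.02432 = 0.006576 mol.
n(NaOH) = 0.006576 / 1 = 0.006576 mol.
mass of NaOH = 0.006576 x 40.00 = 0.2630 g.
% purity = 0.2630 / 1.6503 x 100 = 15.9%.

15.9%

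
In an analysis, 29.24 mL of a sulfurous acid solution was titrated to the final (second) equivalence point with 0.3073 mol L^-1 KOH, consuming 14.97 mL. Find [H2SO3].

0.0787 M

n(KOH) = 0.3073 x 0.01497 = 0.004600 mol.
At the final (second) equivalence point, 2 mol OH^- react per mol H2SO3, so n(H2SO3) = 0.004600 / 2 = 0.002300 mol.
[H2SO3] = 0.002300 / 0.02924 L = 0.0787 M.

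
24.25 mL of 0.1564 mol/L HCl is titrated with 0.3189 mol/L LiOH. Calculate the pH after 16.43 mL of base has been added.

n(acid) = 0.1564 x 0.02425 = 0.003793 mol; n(LiOH) added = 0.3189 x 0.01643 = 0.005240 mol.
Base is in excess by 0.005240 - 0.003793 = 0.001447 mol in a total volume of 0.04068 L.
[OH^-] = 0.001447/0.04068 = 0.03557 M, so pOH = 1.45 and pH = 14.00 - 1.45 = 12.55.

12.55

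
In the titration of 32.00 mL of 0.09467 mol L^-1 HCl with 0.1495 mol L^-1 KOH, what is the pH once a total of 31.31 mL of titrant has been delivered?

12.42

n(acid) = 0.09467 x 0.03200 = 0.003029 mol; n(KOH) added = 0.1495 x 0.03131 = 0.004681 mol.
Base is in excess by 0.004681 - 0.003029 = 0.001651 mol in a total volume of 0.06331 L.
[OH^-] = 0.001651/0.06331 = 0.02608 M, so pOH = 1.58 and pH = 14.00 - 1.58 = 12.42.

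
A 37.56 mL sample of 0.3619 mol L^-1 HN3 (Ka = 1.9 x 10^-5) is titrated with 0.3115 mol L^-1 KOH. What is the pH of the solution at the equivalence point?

8.97

n(HN3) = 0.3619 x 0.03756 = 0.01359 mol; V(KOH) at equivalence = 0.01359/0.3115 = 0.04364 L.
At equivalence all the acid is converted to N3-; total volume = 0.03756 + 0.04364 = 0.08120 L, so [N3-] = 0.01359/0.08120 = 0.1674 M.
Kb = Kw/Ka = 1.0e-14 / 1.9 x 10^-5 = 5.26e-10.
[OH^-] = sqrt(Kb x [N3-]) = sqrt(5.26e-10 x 0.1674) = 9.39e-6 M.
pOH = 5.03, so pH = 14.00 - 5.03 = 8.97.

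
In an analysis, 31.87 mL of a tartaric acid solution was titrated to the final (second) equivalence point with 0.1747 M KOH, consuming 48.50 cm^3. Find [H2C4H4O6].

0.133 M

n(KOH) = 0.1747 x 0.04850 = 0.008473 mol.
At the final (second) equivalence point, 2 mol OH^- react per mol H2C4H4O6, so n(H2C4H4O6) = 0.008473 / 2 = 0.004236 mol.
[H2C4H4O6] = 0.004236 / 0.03187 L = 0.133 M.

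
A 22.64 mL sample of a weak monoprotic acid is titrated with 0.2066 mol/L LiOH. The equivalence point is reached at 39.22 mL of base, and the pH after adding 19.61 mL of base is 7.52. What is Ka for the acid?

3.0 x 10^-8

19.61 mL is half of the equivalence volume, so this is the half-equivalence point where [HA] = [A^-].
At half-equivalence pH = pKa, so pKa = 7.52.
Ka = 10^(-7.52) = 3.0 x 10^-8.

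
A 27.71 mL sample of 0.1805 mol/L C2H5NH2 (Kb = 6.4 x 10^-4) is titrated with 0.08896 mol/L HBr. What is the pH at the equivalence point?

6.02

n(C2H5NH2) = 0.1805 x 0.02771 = 0.005002 mol; V(HBr) at equivalence = 0.005002/0.08896 = 0.05622 L.
At equivalence the base is fully converted to C2H5NH3+; total volume = 0.08393 L, so [C2H5NH3+] = 0.005002/0.08393 = 0.05959 M.
Ka(C2H5NH3+) = Kw/Kb = 1.0e-14 / 6.4 x 10^-4 = 1.56e-11.
[H^+] = sqrt(Ka x [C2H5NH3+]) = sqrt(1.56e-11 x 0.05959) = 9.65e-7 M.
pH = -log(9.65e-7) = 6.02.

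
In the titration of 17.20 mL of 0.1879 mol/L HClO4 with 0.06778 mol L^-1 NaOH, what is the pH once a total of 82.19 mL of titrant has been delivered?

n(acid) = 0.1879 x 0.01720 = 0.003232 mol; n(NaOH) added = 0.06778 x 0.08219 = 0.005571 mol.
Base is in excess by 0.005571 - 0.003232 = 0.002339 mol in a total volume of 0.09939 L.
[OH^-] = 0.002339/0.09939 = 0.02353 M, so pOH = 1.63 and pH = 14.00 - 1.63 = 12.37.

12.37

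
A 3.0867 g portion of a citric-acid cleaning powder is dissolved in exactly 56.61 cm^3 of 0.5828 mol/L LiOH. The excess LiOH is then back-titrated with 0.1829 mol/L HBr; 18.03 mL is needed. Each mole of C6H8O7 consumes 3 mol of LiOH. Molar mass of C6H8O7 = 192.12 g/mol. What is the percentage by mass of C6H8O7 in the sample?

61.6%

Total n(LiOH) added = 0.5828 x 0.05661 = 0.03299 mol.
n(HBr) used = 0.1829 x 0.01803 = 0.003298 mol, which equals the excess n(LiOH).
So n(LiOH) consumed by the sample = 0.03299 - 0.003298 = 0.02969 mol.
n(C6H8O7) = 0.02969 / 3 = 0.009898 mol.
mass C6H8O7 = 0.009898 x 192.12 = 1.902 g, so %C6H8O7 = 1.902/3.0867 x 100 = 61.6%.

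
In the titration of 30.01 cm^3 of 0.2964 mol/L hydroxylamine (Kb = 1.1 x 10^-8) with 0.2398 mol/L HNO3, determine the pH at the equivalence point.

n(NH2OH) = 0.2964 x 0.03001 = 0.008895 mol; V(HNO3) at equivalence = 0.008895/0.2398 = 0.03709 L.
At equivalence the base is fully converted to NH3OH+; total volume = 0.06710 L, so [NH3OH+] = 0.008895/0.06710 = 0.1326 M.
Ka(NH3OH+) = Kw/Kb = 1.0e-14 / 1.1 x 10^-8 = 9.09e-7.
[H^+] = sqrt(Ka x [NH3OH+]) = sqrt(9.09e-7 x 0.1326) = 0.000347 M.
pH = -log(0.000347) = 3.46.

3.46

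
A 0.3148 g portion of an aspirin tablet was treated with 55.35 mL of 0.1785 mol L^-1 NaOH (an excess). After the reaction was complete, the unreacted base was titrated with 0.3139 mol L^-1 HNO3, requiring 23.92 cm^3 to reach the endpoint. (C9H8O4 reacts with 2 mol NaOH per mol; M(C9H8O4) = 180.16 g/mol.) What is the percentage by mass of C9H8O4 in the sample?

67.9%

Total n(NaOH) added = 0.1785 x 0.05535 = 0.009880 mol.
n(HNO3) used = 0.3139 x 0.02392 = 0.007508 mol, which equals the excess n(NaOH).
So n(NaOH) consumed by the sample = 0.009880 - 0.007508 = 0.002371 mol.
n(C9H8O4) = 0.002371 / 2 = 0.001186 mol.
mass C9H8O4 = 0.001186 x 180.16 = 0.2136 g, so %C9H8O4 = 0.2136/0.3148 x 100 = 67.9%.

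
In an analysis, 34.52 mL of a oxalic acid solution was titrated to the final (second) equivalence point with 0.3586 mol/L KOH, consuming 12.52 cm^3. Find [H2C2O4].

0.0650 M

n(KOH) = 0.3586 x 0.01252 = 0.004490 mol.
At the final (second) equivalence point, 2 mol OH^- react per mol H2C2O4, so n(H2C2O4) = 0.004490 / 2 = 0.002245 mol.
[H2C2O4] = 0.002245 / 0.03452 L = 0.0650 M.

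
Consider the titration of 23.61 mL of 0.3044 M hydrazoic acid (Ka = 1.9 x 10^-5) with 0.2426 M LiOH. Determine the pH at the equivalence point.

8.93

n(HN3) = 0.3044 x 0.02361 = 0.007187 mol; V(LiOH) at equivalence = 0.007187/0.2426 = 0.02962 L.
At equivalence all the acid is converted to N3-; total volume = 0.02361 + 0.02962 = 0.05323 L, so [N3-] = 0.007187/0.05323 = 0.1350 M.
Kb = Kw/Ka = 1.0e-14 / 1.9 x 10^-5 = 5.26e-10.
[OH^-] = sqrt(Kb x [N3-]) = sqrt(5.26e-10 x 0.1350) = 8.43e-6 M.
pOH = 5.07, so pH = 14.00 - 5.07 = 8.93.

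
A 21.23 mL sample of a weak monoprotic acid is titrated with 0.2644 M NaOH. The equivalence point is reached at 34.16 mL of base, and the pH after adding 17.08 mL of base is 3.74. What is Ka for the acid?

17.08 mL is half of the equivalence volume, so this is the half-equivalence point where [HA] = [A^-].
At half-equivalence pH = pKa, so pKa = 3.74.
Ka = 10^(-3.74) = 1.8 x 10^-4.

1.8 x 10^-4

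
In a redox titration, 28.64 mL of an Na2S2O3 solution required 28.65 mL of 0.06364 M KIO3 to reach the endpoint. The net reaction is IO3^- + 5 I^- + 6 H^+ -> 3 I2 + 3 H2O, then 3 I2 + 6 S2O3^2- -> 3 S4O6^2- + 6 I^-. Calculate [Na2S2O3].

n(KIO3) = 0.06364 x 0.02865 = 0.001823 mol.
From the balanced equation, 1 mol KIO3 reacts with 6 mol Na2S2O3, so n(Na2S2O3) = 0.001823 x 6/1 = 0.01094 mol.
[Na2S2O3] = 0.01094 / 0.02864 L = 0.382 M.

0.382 M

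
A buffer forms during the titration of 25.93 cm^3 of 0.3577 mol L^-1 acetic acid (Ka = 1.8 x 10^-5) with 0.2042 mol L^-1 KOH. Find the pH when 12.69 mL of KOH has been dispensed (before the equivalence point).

Initial n(CH3COOH) = 0.3577 x 0.02593 = 0.009275 mol.
n(KOH) added = 0.2042 x 0.01269 = 0.002591 mol, converting that many moles of CH3COOH to CH3COO-.
Remaining n(CH3COOH) = 0.006684 mol; n(CH3COO-) = 0.002591 mol.
By Henderson-Hasselbalch, pH = pKa + log([A^-]/[HA]) = 4.74 + log(0.002591/0.006684) = 4.74 + (-0.41) = 4.33.

4.33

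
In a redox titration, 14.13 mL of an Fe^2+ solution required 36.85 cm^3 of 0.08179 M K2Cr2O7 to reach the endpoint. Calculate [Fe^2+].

n(K2Cr2O7) = 0.08179 x 0.03685 = 0.003014 mol.
From the balanced equation, 1 mol K2Cr2O7 reacts with 6 mol Fe^2+, so n(Fe^2+) = 0.003014 x 6/1 = 0.01808 mol.
[Fe^2+] = 0.01808 / 0.01413 L = 1.28 M.

1.28 M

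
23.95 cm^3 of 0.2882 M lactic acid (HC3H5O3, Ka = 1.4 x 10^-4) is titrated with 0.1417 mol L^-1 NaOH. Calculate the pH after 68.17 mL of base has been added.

12.48

n(acid) = 0.2882 x 0.02395 = 0.006902 mol; n(NaOH) added = 0.1417 x 0.06817 = 0.009660 mol.
Base is in excess by 0.009660 - 0.006902 = 0.002757 mol in a total volume of 0.09212 L.
[OH^-] = 0.002757/0.09212 = 0.02993 M, so pOH = 1.52 and pH = 14.00 - 1.52 = 12.48.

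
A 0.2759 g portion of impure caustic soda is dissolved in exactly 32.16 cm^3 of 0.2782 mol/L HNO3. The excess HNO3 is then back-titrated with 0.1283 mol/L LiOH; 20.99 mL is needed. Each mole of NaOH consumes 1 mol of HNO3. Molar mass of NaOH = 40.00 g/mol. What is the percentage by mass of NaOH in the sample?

Total n(HNO3) added = 0.2782 x 0.03216 = 0.008947 mol.
n(LiOH) used = 0.1283 x 0.02099 = 0.002693 mol, which equals the excess n(HNO3).
So n(HNO3) consumed by the sample = 0.008947 - 0.002693 = 0.006254 mol.
n(NaOH) = 0.006254 / 1 = 0.006254 mol.
mass NaOH = 0.006254 x 40.00 = 0.2502 g, so %NaOH = 0.2502/0.2759 x 100 = 90.7%.

90.7%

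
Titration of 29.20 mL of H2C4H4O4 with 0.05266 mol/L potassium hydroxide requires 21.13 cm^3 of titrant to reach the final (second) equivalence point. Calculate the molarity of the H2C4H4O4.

n(KOH) = 0.05266 x 0.02113 = 0.001113 mol.
At the final (second) equivalence point, 2 mol OH^- react per mol H2C4H4O4, so n(H2C4H4O4) = 0.001113 / 2 = 0.0005564 mol.
[H2C4H4O4] = 0.0005564 / 0.02920 L = 0.0191 M.

0.0191 M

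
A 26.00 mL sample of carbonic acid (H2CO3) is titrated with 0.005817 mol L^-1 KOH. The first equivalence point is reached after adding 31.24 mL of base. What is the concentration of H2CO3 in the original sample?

0.00699 M

n(KOH) = 0.005817 x 0.03124 = 0.0001817 mol.
At the first equivalence point, 1 mol OH^- react per mol H2CO3, so n(H2CO3) = 0.0001817 / 1 = 0.0001817 mol.
[H2CO3] = 0.0001817 / 0.02600 L = 0.00699 M.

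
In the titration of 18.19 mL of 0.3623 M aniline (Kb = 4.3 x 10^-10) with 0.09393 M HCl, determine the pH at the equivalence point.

2.88

n(C6H5NH2) = 0.3623 x 0.01819 = 0.006590 mol; V(HCl) at equivalence = 0.006590/0.09393 = 0.07016 L.
At equivalence the base is fully converted to C6H5NH3+; total volume = 0.08835 L, so [C6H5NH3+] = 0.006590/0.08835 = 0.07459 M.
Ka(C6H5NH3+) = Kw/Kb = 1.0e-14 / 4.3 x 10^-10 = 2.33e-5.
[H^+] = sqrt(Ka x [C6H5NH3+]) = sqrt(2.33e-5 x 0.07459) = 0.00132 M.
pH = -log(0.00132) = 2.88.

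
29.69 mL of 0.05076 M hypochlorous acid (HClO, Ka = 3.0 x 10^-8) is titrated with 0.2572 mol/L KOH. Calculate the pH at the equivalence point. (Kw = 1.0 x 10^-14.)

n(HClO) = 0.05076 x 0.02969 = 0.001507 mol; V(KOH) at equivalence = 0.001507/0.2572 = 0.005860 L.
At equivalence all the acid is converted to ClO-; total volume = 0.02969 + 0.005860 = 0.03555 L, so [ClO-] = 0.001507/0.03555 = 0.04239 M.
Kb = Kw/Ka = 1.0e-14 / 3.0 x 10^-8 = 3.33e-7.
[OH^-] = sqrt(Kb x [ClO-]) = sqrt(3.33e-7 x 0.04239) = 0.000119 M.
pOH = 3.92, so pH = 14.00 - 3.92 = 10.08.

10.08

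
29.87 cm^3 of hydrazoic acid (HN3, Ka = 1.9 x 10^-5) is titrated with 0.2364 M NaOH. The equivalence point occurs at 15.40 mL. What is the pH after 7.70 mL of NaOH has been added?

7.70 mL is exactly half the equivalence volume (15.40/2), i.e. the half-equivalence point.
There, n(HA) = n(A^-), so pH = pKa = -log(1.9 x 10^-5) = 4.72.

4.72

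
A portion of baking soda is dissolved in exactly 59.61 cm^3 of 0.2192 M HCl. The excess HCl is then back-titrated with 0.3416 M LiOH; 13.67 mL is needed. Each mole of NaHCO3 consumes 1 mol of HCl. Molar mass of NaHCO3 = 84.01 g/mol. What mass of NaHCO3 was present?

Total n(HCl) added = 0.2192 x 0.05961 = 0.01307 mol.
n(LiOH) used = 0.3416 x 0.01367 = 0.004670 mol, which equals the excess n(HCl).
So n(HCl) consumed by the sample = 0.01307 - 0.004670 = 0.008397 mol.
n(NaHCO3) = 0.008397 / 1 = 0.008397 mol.
mass = 0.008397 mol x 84.01 g/mol = 0.705 g.

0.705 g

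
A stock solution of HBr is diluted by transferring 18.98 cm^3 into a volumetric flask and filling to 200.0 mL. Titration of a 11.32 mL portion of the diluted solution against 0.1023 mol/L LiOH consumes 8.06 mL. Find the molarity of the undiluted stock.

0.768 M

n(LiOH) = 0.1023 x 0.008060 = 0.0008245 mol.
n(HBr) in the aliquot = 0.0008245 mol.
[diluted HBr] = 0.0008245 / 0.01132 = 0.07284 M.
Dilution factor = 200.0/18.98 = 10.54, so [stock] = 0.07284 x 10.54 = 0.768 M.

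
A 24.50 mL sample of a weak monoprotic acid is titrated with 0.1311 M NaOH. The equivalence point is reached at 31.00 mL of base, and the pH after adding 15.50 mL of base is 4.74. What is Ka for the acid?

1.8 x 10^-5

15.50 mL is half of the equivalence volume, so this is the half-equivalence point where [HA] = [A^-].
At half-equivalence pH = pKa, so pKa = 4.74.
Ka = 10^(-4.74) = 1.8 x 10^-5.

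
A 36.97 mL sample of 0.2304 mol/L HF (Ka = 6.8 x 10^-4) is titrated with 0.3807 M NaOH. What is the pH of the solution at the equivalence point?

n(HF) = 0.2304 x 0.03697 = 0.008518 mol; V(NaOH) at equivalence = 0.008518/0.3807 = 0.02237 L.
At equivalence all the acid is converted to F-; total volume = 0.03697 + 0.02237 = 0.05934 L, so [F-] = 0.008518/0.05934 = 0.1435 M.
Kb = Kw/Ka = 1.0e-14 / 6.8 x 10^-4 = 1.47e-11.
[OH^-] = sqrt(Kb x [F-]) = sqrt(1.47e-11 x 0.1435) = 1.45e-6 M.
pOH = 5.84, so pH = 14.00 - 5.84 = 8.16.

8.16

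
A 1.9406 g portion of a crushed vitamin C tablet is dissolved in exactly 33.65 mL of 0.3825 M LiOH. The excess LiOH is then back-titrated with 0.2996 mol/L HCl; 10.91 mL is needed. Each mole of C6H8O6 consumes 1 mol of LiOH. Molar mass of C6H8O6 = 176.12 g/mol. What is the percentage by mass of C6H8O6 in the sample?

Total n(LiOH) added = 0.3825 x 0.03365 = 0.01287 mol.
n(HCl) used = 0.2996 x 0.01091 = 0.003269 mol, which equals the excess n(LiOH).
So n(LiOH) consumed by the sample = 0.01287 - 0.003269 = 0.009602 mol.
n(C6H8O6) = 0.009602 / 1 = 0.009602 mol.
mass C6H8O6 = 0.009602 x 176.12 = 1.691 g, so %C6H8O6 = 1.691/1.9406 x 100 = 87.1%.

87.1%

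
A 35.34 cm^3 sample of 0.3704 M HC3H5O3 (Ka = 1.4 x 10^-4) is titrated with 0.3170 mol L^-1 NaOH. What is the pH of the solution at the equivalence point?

n(HC3H5O3) = 0.3704 x 0.03534 = 0.01309 mol; V(NaOH) at equivalence = 0.01309/0.3170 = 0.04129 L.
At equivalence all the acid is converted to C3H5O3-; total volume = 0.03534 + 0.04129 = 0.07663 L, so [C3H5O3-] = 0.01309/0.07663 = 0.1708 M.
Kb = Kw/Ka = 1.0e-14 / 1.4 x 10^-4 = 7.14e-11.
[OH^-] = sqrt(Kb x [C3H5O3-]) = sqrt(7.14e-11 x 0.1708) = 3.49e-6 M.
pOH = 5.46, so pH = 14.00 - 5.46 = 8.54.

8.54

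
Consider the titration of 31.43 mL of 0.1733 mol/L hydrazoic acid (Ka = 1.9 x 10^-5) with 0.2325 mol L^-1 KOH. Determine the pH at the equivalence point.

n(HN3) = 0.1733 x 0.03143 = 0.005447 mol; V(KOH) at equivalence = 0.005447/0.2325 = 0.02343 L.
At equivalence all the acid is converted to N3-; total volume = 0.03143 + 0.02343 = 0.05486 L, so [N3-] = 0.005447/0.05486 = 0.09929 M.
Kb = Kw/Ka = 1.0e-14 / 1.9 x 10^-5 = 5.26e-10.
[OH^-] = sqrt(Kb x [N3-]) = sqrt(5.26e-10 x 0.09929) = 7.23e-6 M.
pOH = 5.14, so pH = 14.00 - 5.14 = 8.86.

8.86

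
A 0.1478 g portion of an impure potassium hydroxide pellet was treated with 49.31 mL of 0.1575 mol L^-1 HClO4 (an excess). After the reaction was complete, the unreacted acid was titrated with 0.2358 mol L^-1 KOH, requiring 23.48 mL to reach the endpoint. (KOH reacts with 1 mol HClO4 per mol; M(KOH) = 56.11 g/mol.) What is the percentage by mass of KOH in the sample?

84.6%

Total n(HClO4) added = 0.1575 x 0.04931 = 0.007766 mol.
n(KOH) used = 0.2358 x 0.02348 = 0.005537 mol, which equals the excess n(HClO4).
So n(HClO4) consumed by the sample = 0.007766 - 0.005537 = 0.002230 mol.
n(KOH) = 0.002230 / 1 = 0.002230 mol.
mass KOH = 0.002230 x 56.11 = 0.1251 g, so %KOH = 0.1251/0.1478 x 100 = 84.6%.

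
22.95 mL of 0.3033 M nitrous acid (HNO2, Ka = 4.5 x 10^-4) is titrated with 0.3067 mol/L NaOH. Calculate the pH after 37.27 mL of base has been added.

12.87

n(acid) = 0.3033 x 0.02295 = 0.006961 mol; n(NaOH) added = 0.3067 x 0.03727 = 0.01143 mol.
Base is in excess by 0.01143 - 0.006961 = 0.004470 mol in a total volume of 0.06022 L.
[OH^-] = 0.004470/0.06022 = 0.07423 M, so pOH = 1.13 and pH = 14.00 - 1.13 = 12.87.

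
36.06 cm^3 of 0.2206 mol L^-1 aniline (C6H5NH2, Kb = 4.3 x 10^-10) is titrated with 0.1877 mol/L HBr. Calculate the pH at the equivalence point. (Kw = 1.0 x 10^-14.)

n(C6H5NH2) = 0.2206 x 0.03606 = 0.007955 mol; V(HBr) at equivalence = 0.007955/0.1877 = 0.04238 L.
At equivalence the base is fully converted to C6H5NH3+; total volume = 0.07844 L, so [C6H5NH3+] = 0.007955/0.07844 = 0.1014 M.
Ka(C6H5NH3+) = Kw/Kb = 1.0e-14 / 4.3 x 10^-10 = 2.33e-5.
[H^+] = sqrt(Ka x [C6H5NH3+]) = sqrt(2.33e-5 x 0.1014) = 0.00154 M.
pH = -log(0.00154) = 2.81.

2.81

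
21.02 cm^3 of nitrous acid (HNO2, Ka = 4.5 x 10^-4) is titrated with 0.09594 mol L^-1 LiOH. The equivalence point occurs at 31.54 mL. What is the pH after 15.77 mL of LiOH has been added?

15.77 mL is exactly half the equivalence volume (31.54/2), i.e. the half-equivalence point.
There, n(HA) = n(A^-), so pH = pKa = -log(4.5 x 10^-4) = 3.35.

3.35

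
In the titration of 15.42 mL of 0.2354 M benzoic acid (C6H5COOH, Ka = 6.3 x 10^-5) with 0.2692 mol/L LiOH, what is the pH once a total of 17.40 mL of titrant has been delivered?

12.51

n(acid) = 0.2354 x 0.01542 = 0.003630 mol; n(LiOH) added = 0.2692 x 0.01740 = 0.004684 mol.
Base is in excess by 0.004684 - 0.003630 = 0.001054 mol in a total volume of 0.03282 L.
[OH^-] = 0.001054/0.03282 = 0.03212 M, so pOH = 1.49 and pH = 14.00 - 1.49 = 12.51.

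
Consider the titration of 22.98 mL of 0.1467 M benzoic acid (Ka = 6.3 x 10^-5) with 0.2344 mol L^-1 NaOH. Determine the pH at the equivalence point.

n(C6H5COOH) = 0.1467 x 0.02298 = 0.003371 mol; V(NaOH) at equivalence = 0.003371/0.2344 = 0.01438 L.
At equivalence all the acid is converted to C6H5COO-; total volume = 0.02298 + 0.01438 = 0.03736 L, so [C6H5COO-] = 0.003371/0.03736 = 0.09023 M.
Kb = Kw/Ka = 1.0e-14 / 6.3 x 10^-5 = 1.59e-10.
[OH^-] = sqrt(Kb x [C6H5COO-]) = sqrt(1.59e-10 x 0.09023) = 3.78e-6 M.
pOH = 5.42, so pH = 14.00 - 5.42 = 8.58.

8.58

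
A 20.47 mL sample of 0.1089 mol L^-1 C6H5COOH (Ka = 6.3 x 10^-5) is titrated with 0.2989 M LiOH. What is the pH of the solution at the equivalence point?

8.55

n(C6H5COOH) = 0.1089 x 0.02047 = 0.002229 mol; V(LiOH) at equivalence = 0.002229/0.2989 = 0.007458 L.
At equivalence all the acid is converted to C6H5COO-; total volume = 0.02047 + 0.007458 = 0.02793 L, so [C6H5COO-] = 0.002229/0.02793 = 0.07982 M.
Kb = Kw/Ka = 1.0e-14 / 6.3 x 10^-5 = 1.59e-10.
[OH^-] = sqrt(Kb x [C6H5COO-]) = sqrt(1.59e-10 x 0.07982) = 3.56e-6 M.
pOH = 5.45, so pH = 14.00 - 5.45 = 8.55.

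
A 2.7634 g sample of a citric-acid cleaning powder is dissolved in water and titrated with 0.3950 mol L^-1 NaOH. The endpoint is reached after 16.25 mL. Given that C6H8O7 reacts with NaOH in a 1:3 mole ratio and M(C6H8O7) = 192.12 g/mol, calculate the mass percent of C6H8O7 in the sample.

n(NaOH) = 0.3950 x 0.01625 = 0.006419 mol.
n(C6H8O7) = 0.006419 / 3 = 0.002140 mol.
mass of C6H8O7 = 0.002140 x 192.12 = 0.4111 g.
% purity = 0.4111 / 2.7634 x 100 = 14.9%.

14.9%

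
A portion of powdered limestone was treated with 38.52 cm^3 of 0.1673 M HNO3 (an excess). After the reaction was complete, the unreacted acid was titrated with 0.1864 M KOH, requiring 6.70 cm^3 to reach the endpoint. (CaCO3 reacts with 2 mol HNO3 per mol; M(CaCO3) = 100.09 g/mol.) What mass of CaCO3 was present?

0.260 g

Total n(HNO3) added = 0.1673 x 0.03852 = 0.006444 mol.
n(KOH) used = 0.1864 x 0.006700 = 0.001249 mol, which equals the excess n(HNO3).
So n(HNO3) consumed by the sample = 0.006444 - 0.001249 = 0.005196 mol.
n(CaCO3) = 0.005196 / 2 = 0.002598 mol.
mass = 0.002598 mol x 100.09 g/mol = 0.260 g.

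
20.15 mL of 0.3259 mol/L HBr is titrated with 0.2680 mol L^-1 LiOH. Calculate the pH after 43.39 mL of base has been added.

n(acid) = 0.3259 x 0.02015 = 0.006567 mol; n(LiOH) added = 0.2680 x 0.04339 = 0.01163 mol.
Base is in excess by 0.01163 - 0.006567 = 0.005062 mol in a total volume of 0.06354 L.
[OH^-] = 0.005062/0.06354 = 0.07966 M, so pOH = 1.10 and pH = 14.00 - 1.10 = 12.90.

12.90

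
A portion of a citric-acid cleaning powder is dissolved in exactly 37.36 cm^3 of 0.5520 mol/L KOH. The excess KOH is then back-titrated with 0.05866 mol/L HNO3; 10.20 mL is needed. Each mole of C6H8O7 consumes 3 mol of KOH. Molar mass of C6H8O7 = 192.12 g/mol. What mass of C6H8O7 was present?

Total n(KOH) added = 0.5520 x 0.03736 = 0.02062 mol.
n(HNO3) used = 0.05866 x 0.01020 = 0.0005983 mol, which equals the excess n(KOH).
So n(KOH) consumed by the sample = 0.02062 - 0.0005983 = 0.02002 mol.
n(C6H8O7) = 0.02002 / 3 = 0.006675 mol.
mass = 0.006675 mol x 192.12 g/mol = 1.28 g.

1.28 g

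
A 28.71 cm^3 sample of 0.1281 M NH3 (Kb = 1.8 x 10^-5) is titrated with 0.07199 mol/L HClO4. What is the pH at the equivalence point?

n(NH3) = 0.1281 x 0.02871 = 0.003678 mol; V(HClO4) at equivalence = 0.003678/0.07199 = 0.05109 L.
At equivalence the base is fully converted to NH4+; total volume = 0.07980 L, so [NH4+] = 0.003678/0.07980 = 0.04609 M.
Ka(NH4+) = Kw/Kb = 1.0e-14 / 1.8 x 10^-5 = 5.56e-10.
[H^+] = sqrt(Ka x [NH4+]) = sqrt(5.56e-10 x 0.04609) = 5.06e-6 M.
pH = -log(5.06e-6) = 5.30.

5.30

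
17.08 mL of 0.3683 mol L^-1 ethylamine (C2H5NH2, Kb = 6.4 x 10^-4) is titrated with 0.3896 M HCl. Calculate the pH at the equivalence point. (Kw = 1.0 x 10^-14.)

n(C2H5NH2) = 0.3683 x 0.01708 = 0.006291 mol; V(HCl) at equivalence = 0.006291/0.3896 = 0.01615 L.
At equivalence the base is fully converted to C2H5NH3+; total volume = 0.03323 L, so [C2H5NH3+] = 0.006291/0.03323 = 0.1893 M.
Ka(C2H5NH3+) = Kw/Kb = 1.0e-14 / 6.4 x 10^-4 = 1.56e-11.
[H^+] = sqrt(Ka x [C2H5NH3+]) = sqrt(1.56e-11 x 0.1893) = 1.72e-6 M.
pH = -log(1.72e-6) = 5.76.

5.76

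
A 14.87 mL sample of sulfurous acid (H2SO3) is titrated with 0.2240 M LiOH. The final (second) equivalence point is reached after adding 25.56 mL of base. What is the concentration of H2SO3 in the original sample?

n(LiOH) = 0.2240 x 0.02556 = 0.005725 mol.
At the final (second) equivalence point, 2 mol OH^- react per mol H2SO3, so n(H2SO3) = 0.005725 / 2 = 0.002863 mol.
[H2SO3] = 0.002863 / 0.01487 L = 0.193 M.

0.193 M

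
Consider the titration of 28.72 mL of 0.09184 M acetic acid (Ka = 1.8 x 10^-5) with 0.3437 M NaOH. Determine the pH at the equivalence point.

8.80

n(CH3COOH) = 0.09184 x 0.02872 = 0.002638 mol; V(NaOH) at equivalence = 0.002638/0.3437 = 0.007674 L.
At equivalence all the acid is converted to CH3COO-; total volume = 0.02872 + 0.007674 = 0.03639 L, so [CH3COO-] = 0.002638/0.03639 = 0.07247 M.
Kb = Kw/Ka = 1.0e-14 / 1.8 x 10^-5 = 5.56e-10.
[OH^-] = sqrt(Kb x [CH3COO-]) = sqrt(5.56e-10 x 0.07247) = 6.35e-6 M.
pOH = 5.20, so pH = 14.00 - 5.20 = 8.80.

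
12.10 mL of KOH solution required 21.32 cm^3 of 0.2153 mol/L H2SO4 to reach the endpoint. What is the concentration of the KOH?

0.759 M

n(H2SO4) delivered = 0.2153 x 0.02132 = 0.004590 mol.
The reaction is 2 KOH + 1 H2SO4, so n(KOH) = 0.004590 x 2/1 = 0.009180 mol.
[KOH] = 0.009180 mol / 0.01210 L = 0.759 M.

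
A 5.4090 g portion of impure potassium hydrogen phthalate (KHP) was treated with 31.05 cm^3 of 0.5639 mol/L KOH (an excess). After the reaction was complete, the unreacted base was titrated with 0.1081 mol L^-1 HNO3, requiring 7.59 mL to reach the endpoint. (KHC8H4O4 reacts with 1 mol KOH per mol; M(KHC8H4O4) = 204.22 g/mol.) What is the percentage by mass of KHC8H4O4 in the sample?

Total n(KOH) added = 0.5639 x 0.03105 = 0.01751 mol.
n(HNO3) used = 0.1081 x 0.007590 = 0.0008205 mol, which equals the excess n(KOH).
So n(KOH) consumed by the sample = 0.01751 - 0.0008205 = 0.01669 mol.
n(KHC8H4O4) = 0.01669 / 1 = 0.01669 mol.
mass KHC8H4O4 = 0.01669 x 204.22 = 3.408 g, so %KHC8H4O4 = 3.408/5.4090 x 100 = 63.0%.

63.0%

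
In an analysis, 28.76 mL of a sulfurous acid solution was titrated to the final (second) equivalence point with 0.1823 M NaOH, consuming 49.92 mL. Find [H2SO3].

0.158 M

n(NaOH) = 0.1823 x 0.04992 = 0.009100 mol.
At the final (second) equivalence point, 2 mol OH^- react per mol H2SO3, so n(H2SO3) = 0.009100 / 2 = 0.004550 mol.
[H2SO3] = 0.004550 / 0.02876 L = 0.158 M.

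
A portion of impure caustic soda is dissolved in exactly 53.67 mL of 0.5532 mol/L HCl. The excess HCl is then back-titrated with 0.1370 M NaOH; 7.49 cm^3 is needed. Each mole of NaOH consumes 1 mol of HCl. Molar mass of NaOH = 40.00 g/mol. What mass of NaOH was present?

1.15 g

Total n(HCl) added = 0.5532 x 0.05367 = 0.02969 mol.
n(NaOH) used = 0.1370 x 0.007490 = 0.001026 mol, which equals the excess n(HCl).
So n(HCl) consumed by the sample = 0.02969 - 0.001026 = 0.02866 mol.
n(NaOH) = 0.02866 / 1 = 0.02866 mol.
mass = 0.02866 mol x 40.00 g/mol = 1.15 g.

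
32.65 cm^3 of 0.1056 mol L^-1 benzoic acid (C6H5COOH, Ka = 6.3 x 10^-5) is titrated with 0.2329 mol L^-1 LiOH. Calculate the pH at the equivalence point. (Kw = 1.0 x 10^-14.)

n(C6H5COOH) = 0.1056 x 0.03265 = 0.003448 mol; V(LiOH) at equivalence = 0.003448/0.2329 = 0.01480 L.
At equivalence all the acid is converted to C6H5COO-; total volume = 0.03265 + 0.01480 = 0.04745 L, so [C6H5COO-] = 0.003448/0.04745 = 0.07266 M.
Kb = Kw/Ka = 1.0e-14 / 6.3 x 10^-5 = 1.59e-10.
[OH^-] = sqrt(Kb x [C6H5COO-]) = sqrt(1.59e-10 x 0.07266) = 3.40e-6 M.
pOH = 5.47, so pH = 14.00 - 5.47 = 8.53.

8.53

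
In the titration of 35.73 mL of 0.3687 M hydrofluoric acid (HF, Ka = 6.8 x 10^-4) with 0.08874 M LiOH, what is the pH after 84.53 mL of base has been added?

Initial n(HF) = 0.3687 x 0.03573 = 0.01317 mol.
n(LiOH) added = 0.08874 x 0.08453 = 0.007501 mol, converting that many moles of HF to F-.
Remaining n(HF) = 0.005672 mol; n(F-) = 0.007501 mol.
By Henderson-Hasselbalch, pH = pKa + log([A^-]/[HA]) = 3.17 + log(0.007501/0.005672) = 3.17 + (+0.12) = 3.29.

3.29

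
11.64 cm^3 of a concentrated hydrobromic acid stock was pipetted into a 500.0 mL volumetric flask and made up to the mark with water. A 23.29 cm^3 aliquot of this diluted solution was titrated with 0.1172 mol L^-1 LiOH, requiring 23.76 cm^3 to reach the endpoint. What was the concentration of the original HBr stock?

5.14 M

n(LiOH) = 0.1172 x 0.02376 = 0.002785 mol.
n(HBr) in the aliquot = 0.002785 mol.
[diluted HBr] = 0.002785 / 0.02329 = 0.1196 M.
Dilution factor = 500.0/11.64 = 42.96, so [stock] = 0.1196 x 42.96 = 5.14 M.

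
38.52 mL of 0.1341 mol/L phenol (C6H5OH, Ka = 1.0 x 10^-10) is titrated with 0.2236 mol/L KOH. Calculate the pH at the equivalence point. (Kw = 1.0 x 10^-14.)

11.46

n(C6H5OH) = 0.1341 x 0.03852 = 0.005166 mol; V(KOH) at equivalence = 0.005166/0.2236 = 0.02310 L.
At equivalence all the acid is converted to C6H5O-; total volume = 0.03852 + 0.02310 = 0.06162 L, so [C6H5O-] = 0.005166/0.06162 = 0.08383 M.
Kb = Kw/Ka = 1.0e-14 / 1.0 x 10^-10 = 0.000100.
[OH^-] = sqrt(Kb x [C6H5O-]) = sqrt(0.000100 x 0.08383) = 0.00290 M.
pOH = 2.54, so pH = 14.00 - 2.54 = 11.46.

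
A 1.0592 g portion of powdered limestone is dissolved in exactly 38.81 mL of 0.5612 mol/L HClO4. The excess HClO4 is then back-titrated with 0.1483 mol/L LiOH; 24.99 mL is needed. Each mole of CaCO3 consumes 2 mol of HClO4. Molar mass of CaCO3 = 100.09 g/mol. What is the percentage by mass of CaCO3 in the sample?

85.4%

Total n(HClO4) added = 0.5612 x 0.03881 = 0.02178 mol.
n(LiOH) used = 0.1483 x 0.02499 = 0.003706 mol, which equals the excess n(HClO4).
So n(HClO4) consumed by the sample = 0.02178 - 0.003706 = 0.01807 mol.
n(CaCO3) = 0.01807 / 2 = 0.009037 mol.
mass CaCO3 = 0.009037 x 100.09 = 0.9045 g, so %CaCO3 = 0.9045/1.0592 x 100 = 85.4%.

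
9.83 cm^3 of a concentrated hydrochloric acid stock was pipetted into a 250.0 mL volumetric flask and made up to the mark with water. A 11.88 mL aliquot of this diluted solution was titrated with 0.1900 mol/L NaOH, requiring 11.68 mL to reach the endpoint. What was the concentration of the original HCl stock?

n(NaOH) = 0.1900 x 0.01168 = 0.002219 mol.
n(HCl) in the aliquot = 0.002219 mol.
[diluted HCl] = 0.002219 / 0.01188 = 0.1868 M.
Dilution factor = 250.0/9.830 = 25.43, so [stock] = 0.1868 x 25.43 = 4.75 M.

4.75 M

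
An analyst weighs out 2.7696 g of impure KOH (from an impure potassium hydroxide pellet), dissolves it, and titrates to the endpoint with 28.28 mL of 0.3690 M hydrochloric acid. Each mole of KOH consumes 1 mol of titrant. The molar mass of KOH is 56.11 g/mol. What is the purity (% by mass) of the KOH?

n(HCl) = 0.3690 x 0.02828 = 0.01044 mol.
n(KOH) = 0.01044 / 1 = 0.01044 mol.
mass of KOH = 0.01044 x 56.11 = 0.5855 g.
% purity = 0.5855 / 2.7696 x 100 = 21.1%.

21.1%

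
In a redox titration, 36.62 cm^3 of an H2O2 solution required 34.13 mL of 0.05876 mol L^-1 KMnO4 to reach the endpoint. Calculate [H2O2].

0.137 M

n(KMnO4) = 0.05876 x 0.03413 = 0.002005 mol.
From the balanced equation, 2 mol KMnO4 reacts with 5 mol H2O2, so n(H2O2) = 0.002005 x 5/2 = 0.005014 mol.
[H2O2] = 0.005014 / 0.03662 L = 0.137 M.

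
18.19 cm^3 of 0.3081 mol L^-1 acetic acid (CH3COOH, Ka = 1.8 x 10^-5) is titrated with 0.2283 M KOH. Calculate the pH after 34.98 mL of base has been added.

n(acid) = 0.3081 x 0.01819 = 0.005604 mol; n(KOH) added = 0.2283 x 0.03498 = 0.007986 mol.
Base is in excess by 0.007986 - 0.005604 = 0.002382 mol in a total volume of 0.05317 L.
[OH^-] = 0.002382/0.05317 = 0.04479 M, so pOH = 1.35 and pH = 14.00 - 1.35 = 12.65.

12.65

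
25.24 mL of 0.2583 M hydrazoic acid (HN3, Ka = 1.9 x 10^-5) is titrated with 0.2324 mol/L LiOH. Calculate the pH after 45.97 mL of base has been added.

12.77

n(acid) = 0.2583 x 0.02524 = 0.006519 mol; n(LiOH) added = 0.2324 x 0.04597 = 0.01068 mol.
Base is in excess by 0.01068 - 0.006519 = 0.004164 mol in a total volume of 0.07121 L.
[OH^-] = 0.004164/0.07121 = 0.05847 M, so pOH = 1.23 and pH = 14.00 - 1.23 = 12.77.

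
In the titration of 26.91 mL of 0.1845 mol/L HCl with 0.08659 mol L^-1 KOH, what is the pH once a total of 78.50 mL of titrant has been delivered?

12.24

n(acid) = 0.1845 x 0.02691 = 0.004965 mol; n(KOH) added = 0.08659 x 0.07850 = 0.006797 mol.
Base is in excess by 0.006797 - 0.004965 = 0.001832 mol in a total volume of 0.1054 L.
[OH^-] = 0.001832/0.1054 = 0.01738 M, so pOH = 1.76 and pH = 14.00 - 1.76 = 12.24.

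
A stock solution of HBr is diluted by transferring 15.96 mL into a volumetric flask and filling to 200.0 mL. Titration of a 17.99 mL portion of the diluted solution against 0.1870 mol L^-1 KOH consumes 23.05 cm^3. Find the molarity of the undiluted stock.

n(KOH) = 0.1870 x 0.02305 = 0.004310 mol.
n(HBr) in the aliquot = 0.004310 mol.
[diluted HBr] = 0.004310 / 0.01799 = 0.2396 M.
Dilution factor = 200.0/15.96 = 12.53, so [stock] = 0.2396 x 12.53 = 3.00 M.

3.00 M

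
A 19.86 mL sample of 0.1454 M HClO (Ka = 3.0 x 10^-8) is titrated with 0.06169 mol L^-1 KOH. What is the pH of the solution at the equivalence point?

10.08

n(HClO) = 0.1454 x 0.01986 = 0.002888 mol; V(KOH) at equivalence = 0.002888/0.06169 = 0.04681 L.
At equivalence all the acid is converted to ClO-; total volume = 0.01986 + 0.04681 = 0.06667 L, so [ClO-] = 0.002888/0.06667 = 0.04331 M.
Kb = Kw/Ka = 1.0e-14 / 3.0 x 10^-8 = 3.33e-7.
[OH^-] = sqrt(Kb x [ClO-]) = sqrt(3.33e-7 x 0.04331) = 0.000120 M.
pOH = 3.92, so pH = 14.00 - 3.92 = 10.08.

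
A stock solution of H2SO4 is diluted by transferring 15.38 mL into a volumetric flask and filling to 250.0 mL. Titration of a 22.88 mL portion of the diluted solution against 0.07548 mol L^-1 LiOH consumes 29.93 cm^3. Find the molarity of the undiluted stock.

0.802 M

n(LiOH) = 0.07548 x 0.02993 = 0.002259 mol.
n(H2SO4) in the aliquot = 0.002259 x 1/2 = 0.001130 mol.
[diluted H2SO4] = 0.001130 / 0.02288 = 0.04937 M.
Dilution factor = 250.0/15.38 = 16.25, so [stock] = 0.04937 x 16.25 = 0.802 M.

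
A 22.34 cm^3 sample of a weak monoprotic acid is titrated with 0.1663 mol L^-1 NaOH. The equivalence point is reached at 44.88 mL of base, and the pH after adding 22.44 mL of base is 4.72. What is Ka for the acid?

1.9 x 10^-5

22.44 mL is half of the equivalence volume, so this is the half-equivalence point where [HA] = [A^-].
At half-equivalence pH = pKa, so pKa = 4.72.
Ka = 10^(-4.72) = 1.9 x 10^-5.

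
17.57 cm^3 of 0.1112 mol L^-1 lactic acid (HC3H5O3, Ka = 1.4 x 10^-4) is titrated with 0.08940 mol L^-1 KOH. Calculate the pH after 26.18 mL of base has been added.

n(acid) = 0.1112 x 0.01757 = 0.001954 mol; n(KOH) added = 0.08940 x 0.02618 = 0.002340 mol.
Base is in excess by 0.002340 - 0.001954 = 0.0003867 mol in a total volume of 0.04375 L.
[OH^-] = 0.0003867/0.04375 = 0.008839 M, so pOH = 2.05 and pH = 14.00 - 2.05 = 11.95.

11.95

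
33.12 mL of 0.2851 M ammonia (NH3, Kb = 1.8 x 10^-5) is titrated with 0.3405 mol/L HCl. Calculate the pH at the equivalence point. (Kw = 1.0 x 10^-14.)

n(NH3) = 0.2851 x 0.03312 = 0.009443 mol; V(HCl) at equivalence = 0.009443/0.3405 = 0.02773 L.
At equivalence the base is fully converted to NH4+; total volume = 0.06085 L, so [NH4+] = 0.009443/0.06085 = 0.1552 M.
Ka(NH4+) = Kw/Kb = 1.0e-14 / 1.8 x 10^-5 = 5.56e-10.
[H^+] = sqrt(Ka x [NH4+]) = sqrt(5.56e-10 x 0.1552) = 9.28e-6 M.
pH = -log(9.28e-6) = 5.03.

5.03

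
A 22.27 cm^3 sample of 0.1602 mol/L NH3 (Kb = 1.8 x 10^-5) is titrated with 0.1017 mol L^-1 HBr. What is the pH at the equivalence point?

5.23

n(NH3) = 0.1602 x 0.02227 = 0.003568 mol; V(HBr) at equivalence = 0.003568/0.1017 = 0.03508 L.
At equivalence the base is fully converted to NH4+; total volume = 0.05735 L, so [NH4+] = 0.003568/0.05735 = 0.06221 M.
Ka(NH4+) = Kw/Kb = 1.0e-14 / 1.8 x 10^-5 = 5.56e-10.
[H^+] = sqrt(Ka x [NH4+]) = sqrt(5.56e-10 x 0.06221) = 5.88e-6 M.
pH = -log(5.88e-6) = 5.23.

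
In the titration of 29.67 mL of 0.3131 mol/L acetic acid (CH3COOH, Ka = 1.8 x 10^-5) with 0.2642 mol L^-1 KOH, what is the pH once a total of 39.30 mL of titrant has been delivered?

n(acid) = 0.3131 x 0.02967 = 0.009290 mol; n(KOH) added = 0.2642 x 0.03930 = 0.01038 mol.
Base is in excess by 0.01038 - 0.009290 = 0.001093 mol in a total volume of 0.06897 L.
[OH^-] = 0.001093/0.06897 = 0.01585 M, so pOH = 1.80 and pH = 14.00 - 1.80 = 12.20.

12.20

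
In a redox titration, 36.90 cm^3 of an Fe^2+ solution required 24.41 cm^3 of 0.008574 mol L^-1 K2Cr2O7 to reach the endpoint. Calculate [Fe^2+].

0.0340 M

n(K2Cr2O7) = 0.008574 x 0.02441 = 0.0002093 mol.
From the balanced equation, 1 mol K2Cr2O7 reacts with 6 mol Fe^2+, so n(Fe^2+) = 0.0002093 x 6/1 = 0.001256 mol.
[Fe^2+] = 0.001256 / 0.03690 L = 0.0340 M.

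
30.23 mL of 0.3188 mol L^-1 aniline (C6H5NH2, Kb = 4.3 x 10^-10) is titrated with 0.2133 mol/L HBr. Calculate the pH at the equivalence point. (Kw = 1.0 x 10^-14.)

n(C6H5NH2) = 0.3188 x 0.03023 = 0.009637 mol; V(HBr) at equivalence = 0.009637/0.2133 = 0.04518 L.
At equivalence the base is fully converted to C6H5NH3+; total volume = 0.07541 L, so [C6H5NH3+] = 0.009637/0.07541 = 0.1278 M.
Ka(C6H5NH3+) = Kw/Kb = 1.0e-14 / 4.3 x 10^-10 = 2.33e-5.
[H^+] = sqrt(Ka x [C6H5NH3+]) = sqrt(2.33e-5 x 0.1278) = 0.00172 M.
pH = -log(0.00172) = 2.76.

2.76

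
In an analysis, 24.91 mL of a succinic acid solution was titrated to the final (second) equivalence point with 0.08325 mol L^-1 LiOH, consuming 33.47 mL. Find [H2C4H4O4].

0.0559 M

n(LiOH) = 0.08325 x 0.03347 = 0.002786 mol.
At the final (second) equivalence point, 2 mol OH^- react per mol H2C4H4O4, so n(H2C4H4O4) = 0.002786 / 2 = 0.001393 mol.
[H2C4H4O4] = 0.001393 / 0.02491 L = 0.0559 M.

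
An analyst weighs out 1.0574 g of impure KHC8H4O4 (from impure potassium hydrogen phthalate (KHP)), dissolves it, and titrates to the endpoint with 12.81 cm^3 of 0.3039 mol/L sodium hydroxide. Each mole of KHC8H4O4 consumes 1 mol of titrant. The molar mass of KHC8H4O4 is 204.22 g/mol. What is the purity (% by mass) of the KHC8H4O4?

75.2%

n(NaOH) = 0.3039 x 0.01281 = 0.003893 mol.
n(KHC8H4O4) = 0.003893 / 1 = 0.003893 mol.
mass of KHC8H4O4 = 0.003893 x 204.22 = 0.7950 g.
% purity = 0.7950 / 1.0574 x 100 = 75.2%.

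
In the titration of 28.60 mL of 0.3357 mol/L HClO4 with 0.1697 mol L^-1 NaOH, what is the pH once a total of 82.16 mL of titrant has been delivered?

12.59

n(acid) = 0.3357 x 0.02860 = 0.009601 mol; n(NaOH) added = 0.1697 x 0.08216 = 0.01394 mol.
Base is in excess by 0.01394 - 0.009601 = 0.004342 mol in a total volume of 0.1108 L.
[OH^-] = 0.004342/0.1108 = 0.03920 M, so pOH = 1.41 and pH = 14.00 - 1.41 = 12.59.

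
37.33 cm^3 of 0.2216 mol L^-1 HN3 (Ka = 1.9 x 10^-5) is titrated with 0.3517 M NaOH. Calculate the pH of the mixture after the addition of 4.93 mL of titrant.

Initial n(HN3) = 0.2216 x 0.03733 = 0.008272 mol.
n(NaOH) added = 0.3517 x 0.004930 = 0.001734 mol, converting that many moles of HN3 to N3-.
Remaining n(HN3) = 0.006538 mol; n(N3-) = 0.001734 mol.
By Henderson-Hasselbalch, pH = pKa + log([A^-]/[HA]) = 4.72 + log(0.001734/0.006538) = 4.72 + (-0.58) = 4.14.

4.14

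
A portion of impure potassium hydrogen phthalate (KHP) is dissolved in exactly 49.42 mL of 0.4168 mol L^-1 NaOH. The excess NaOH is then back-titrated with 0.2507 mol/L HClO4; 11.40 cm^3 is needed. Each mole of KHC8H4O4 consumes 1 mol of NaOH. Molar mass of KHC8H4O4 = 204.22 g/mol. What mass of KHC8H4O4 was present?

Total n(NaOH) added = 0.4168 x 0.04942 = 0.02060 mol.
n(HClO4) used = 0.2507 x 0.01140 = 0.002858 mol, which equals the excess n(NaOH).
So n(NaOH) consumed by the sample = 0.02060 - 0.002858 = 0.01774 mol.
n(KHC8H4O4) = 0.01774 / 1 = 0.01774 mol.
mass = 0.01774 mol x 204.22 g/mol = 3.62 g.

3.62 g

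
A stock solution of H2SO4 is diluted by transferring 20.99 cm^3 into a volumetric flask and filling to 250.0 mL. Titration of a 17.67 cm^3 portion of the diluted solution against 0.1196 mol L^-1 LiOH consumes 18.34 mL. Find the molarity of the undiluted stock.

n(LiOH) = 0.1196 x 0.01834 = 0.002193 mol.
n(H2SO4) in the aliquot = 0.002193 x 1/2 = 0.001097 mol.
[diluted H2SO4] = 0.001097 / 0.01767 = 0.06207 M.
Dilution factor = 250.0/20.99 = 11.91, so [stock] = 0.06207 x 11.91 = 0.739 M.

0.739 M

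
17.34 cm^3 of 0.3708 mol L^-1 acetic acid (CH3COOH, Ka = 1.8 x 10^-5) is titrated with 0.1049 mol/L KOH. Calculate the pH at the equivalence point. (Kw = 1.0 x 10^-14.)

8.83

n(CH3COOH) = 0.3708 x 0.01734 = 0.006430 mol; V(KOH) at equivalence = 0.006430/0.1049 = 0.06129 L.
At equivalence all the acid is converted to CH3COO-; total volume = 0.01734 + 0.06129 = 0.07863 L, so [CH3COO-] = 0.006430/0.07863 = 0.08177 M.
Kb = Kw/Ka = 1.0e-14 / 1.8 x 10^-5 = 5.56e-10.
[OH^-] = sqrt(Kb x [CH3COO-]) = sqrt(5.56e-10 x 0.08177) = 6.74e-6 M.
pOH = 5.17, so pH = 14.00 - 5.17 = 8.83.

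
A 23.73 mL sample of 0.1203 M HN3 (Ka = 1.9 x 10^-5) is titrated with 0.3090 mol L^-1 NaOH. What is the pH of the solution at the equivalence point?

n(HN3) = 0.1203 x 0.02373 = 0.002855 mol; V(NaOH) at equivalence = 0.002855/0.3090 = 0.009239 L.
At equivalence all the acid is converted to N3-; total volume = 0.02373 + 0.009239 = 0.03297 L, so [N3-] = 0.002855/0.03297 = 0.08659 M.
Kb = Kw/Ka = 1.0e-14 / 1.9 x 10^-5 = 5.26e-10.
[OH^-] = sqrt(Kb x [N3-]) = sqrt(5.26e-10 x 0.08659) = 6.75e-6 M.
pOH = 5.17, so pH = 14.00 - 5.17 = 8.83.

8.83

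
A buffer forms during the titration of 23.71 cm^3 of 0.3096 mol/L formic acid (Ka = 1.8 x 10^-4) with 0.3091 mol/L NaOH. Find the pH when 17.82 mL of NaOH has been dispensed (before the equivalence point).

Initial n(HCOOH) = 0.3096 x 0.02371 = 0.007341 mol.
n(NaOH) added = 0.3091 x 0.01782 = 0.005508 mol, converting that many moles of HCOOH to HCOO-.
Remaining n(HCOOH) = 0.001832 mol; n(HCOO-) = 0.005508 mol.
By Henderson-Hasselbalch, pH = pKa + log([A^-]/[HA]) = 3.74 + log(0.005508/0.001832) = 3.74 + (+0.48) = 4.22.

4.22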